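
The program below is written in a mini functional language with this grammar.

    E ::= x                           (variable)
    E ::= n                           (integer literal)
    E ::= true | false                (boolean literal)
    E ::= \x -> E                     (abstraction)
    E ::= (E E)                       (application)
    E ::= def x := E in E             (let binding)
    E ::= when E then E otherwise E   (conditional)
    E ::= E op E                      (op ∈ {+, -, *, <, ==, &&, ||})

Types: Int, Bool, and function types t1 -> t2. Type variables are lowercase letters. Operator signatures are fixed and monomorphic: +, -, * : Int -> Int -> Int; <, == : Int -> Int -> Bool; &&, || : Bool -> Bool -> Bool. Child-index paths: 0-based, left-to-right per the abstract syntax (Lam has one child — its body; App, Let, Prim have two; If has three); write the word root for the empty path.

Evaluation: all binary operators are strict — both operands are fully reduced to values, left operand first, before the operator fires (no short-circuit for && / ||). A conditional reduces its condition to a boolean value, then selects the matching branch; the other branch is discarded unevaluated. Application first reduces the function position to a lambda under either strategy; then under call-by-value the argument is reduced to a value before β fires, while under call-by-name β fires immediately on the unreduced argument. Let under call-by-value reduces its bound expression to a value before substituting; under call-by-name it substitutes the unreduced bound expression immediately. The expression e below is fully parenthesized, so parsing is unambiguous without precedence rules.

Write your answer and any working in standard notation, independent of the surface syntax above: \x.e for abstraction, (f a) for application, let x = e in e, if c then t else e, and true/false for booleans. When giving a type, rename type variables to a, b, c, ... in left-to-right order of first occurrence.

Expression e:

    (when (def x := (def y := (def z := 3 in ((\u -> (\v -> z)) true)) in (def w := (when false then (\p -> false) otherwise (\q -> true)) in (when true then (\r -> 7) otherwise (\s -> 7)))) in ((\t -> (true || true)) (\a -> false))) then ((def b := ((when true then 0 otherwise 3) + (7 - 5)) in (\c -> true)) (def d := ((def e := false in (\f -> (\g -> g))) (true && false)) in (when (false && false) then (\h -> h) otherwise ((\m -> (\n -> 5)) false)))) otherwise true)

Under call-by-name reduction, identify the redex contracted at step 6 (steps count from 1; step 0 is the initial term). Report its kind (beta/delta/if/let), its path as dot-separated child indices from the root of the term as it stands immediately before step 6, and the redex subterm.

Derivation:
step 0: (if (let x = (let y = (let z = 3 in ((\u.(\v.z)) true)) in (let w = (if false then (\p.false) else (\q.true)) in (if true then (\r.7) else (\s.7)))) in ((\t.(true || true)) (\a.false))) then ((let b = ((if true then 0 else 3) + (7 - 5)) in (\c.true)) (let d = ((let e = false in (\f.(\g.g))) (true && false)) in (if (false && false) then (\h.h) else ((\m.(\n.5)) false)))) else true)
step 1: [let@0] (if ((\t.(true || true)) (\a.false)) then ((let b = ((if true then 0 else 3) + (7 - 5)) in (\c.true)) (let d = ((let e = false in (\f.(\g.g))) (true && false)) in (if (false && false) then (\h.h) else ((\m.(\n.5)) false)))) else true)
step 2: [beta@0] (if (true || true) then ((let b = ((if true then 0 else 3) + (7 - 5)) in (\c.true)) (let d = ((let e = false in (\f.(\g.g))) (true && false)) in (if (false && false) then (\h.h) else ((\m.(\n.5)) false)))) else true)
step 3: [delta@0] (if true then ((let b = ((if true then 0 else 3) + (7 - 5)) in (\c.true)) (let d = ((let e = false in (\f.(\g.g))) (true && false)) in (if (false && false) then (\h.h) else ((\m.(\n.5)) false)))) else true)
step 4: [if@root] ((let b = ((if true then 0 else 3) + (7 - 5)) in (\c.true)) (let d = ((let e = false in (\f.(\g.g))) (true && false)) in (if (false && false) then (\h.h) else ((\m.(\n.5)) false))))
step 5: [let@0] ((\c.true) (let d = ((let e = false in (\f.(\g.g))) (true && false)) in (if (false && false) then (\h.h) else ((\m.(\n.5)) false))))
step 6: [beta@root] true

Answer: beta at root : ((\c.true) (let d = ((let e = false in (\f.(\g.g))) (true && false)) in (if (false && false) then (\h.h) else ((\m.(\n.5)) false))))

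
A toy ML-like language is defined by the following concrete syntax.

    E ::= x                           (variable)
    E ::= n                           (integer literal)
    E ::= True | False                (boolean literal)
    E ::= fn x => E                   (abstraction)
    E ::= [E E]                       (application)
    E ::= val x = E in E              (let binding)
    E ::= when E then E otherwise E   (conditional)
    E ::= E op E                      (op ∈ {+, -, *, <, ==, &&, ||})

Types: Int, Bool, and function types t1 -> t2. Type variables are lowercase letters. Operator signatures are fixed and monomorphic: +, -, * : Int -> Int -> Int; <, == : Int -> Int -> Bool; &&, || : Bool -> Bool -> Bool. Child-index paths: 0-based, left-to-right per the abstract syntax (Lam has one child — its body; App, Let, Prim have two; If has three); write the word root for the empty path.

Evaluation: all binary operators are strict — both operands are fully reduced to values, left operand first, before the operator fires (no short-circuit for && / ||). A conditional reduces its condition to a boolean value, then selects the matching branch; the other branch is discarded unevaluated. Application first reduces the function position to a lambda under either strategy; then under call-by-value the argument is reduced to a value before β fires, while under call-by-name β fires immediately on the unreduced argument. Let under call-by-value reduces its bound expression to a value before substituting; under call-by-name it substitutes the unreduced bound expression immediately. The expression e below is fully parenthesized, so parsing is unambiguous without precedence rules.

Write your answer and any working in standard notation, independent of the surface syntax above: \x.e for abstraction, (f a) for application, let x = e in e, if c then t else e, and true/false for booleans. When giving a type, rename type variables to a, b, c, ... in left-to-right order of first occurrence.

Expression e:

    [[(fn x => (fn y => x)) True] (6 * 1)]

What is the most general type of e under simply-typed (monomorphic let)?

Answer: Bool

Working:
x : a
\y._ : b -> a
\x._ : a -> b -> a
  unify a -> b -> a ~ Bool -> c
  unify a ~ Bool
  unify b -> Bool ~ c
_ _ : b -> Bool
  unify Int ~ Int
  unify Int ~ Int
  unify b -> Bool ~ Int -> d
  unify b ~ Int
  unify Bool ~ d
_ _ : Bool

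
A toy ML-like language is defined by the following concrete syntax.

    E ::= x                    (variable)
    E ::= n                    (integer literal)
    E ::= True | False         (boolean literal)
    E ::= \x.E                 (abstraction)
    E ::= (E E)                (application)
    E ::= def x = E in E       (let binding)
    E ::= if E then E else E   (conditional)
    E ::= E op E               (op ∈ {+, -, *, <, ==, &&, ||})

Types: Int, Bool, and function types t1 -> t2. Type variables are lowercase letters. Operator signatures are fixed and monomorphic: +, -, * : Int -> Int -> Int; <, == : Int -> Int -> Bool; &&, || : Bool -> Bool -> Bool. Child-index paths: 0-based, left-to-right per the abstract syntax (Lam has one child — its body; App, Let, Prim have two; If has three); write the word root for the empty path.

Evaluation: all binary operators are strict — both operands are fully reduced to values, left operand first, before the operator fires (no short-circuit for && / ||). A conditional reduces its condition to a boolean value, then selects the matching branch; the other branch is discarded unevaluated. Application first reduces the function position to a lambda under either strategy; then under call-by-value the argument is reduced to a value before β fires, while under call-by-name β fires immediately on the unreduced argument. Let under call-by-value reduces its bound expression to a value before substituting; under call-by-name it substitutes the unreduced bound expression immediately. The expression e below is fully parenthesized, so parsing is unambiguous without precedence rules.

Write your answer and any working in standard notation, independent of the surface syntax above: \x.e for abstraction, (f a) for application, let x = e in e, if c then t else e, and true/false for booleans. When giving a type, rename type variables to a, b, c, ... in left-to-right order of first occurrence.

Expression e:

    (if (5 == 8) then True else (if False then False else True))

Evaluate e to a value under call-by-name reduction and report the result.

Answer: true

Trace:
step 0: (if (5 == 8) then true else (if false then false else true))
step 1: [delta@0] (if false then true else (if false then false else true))
step 2: [if@root] (if false then false else true)
step 3: [if@root] true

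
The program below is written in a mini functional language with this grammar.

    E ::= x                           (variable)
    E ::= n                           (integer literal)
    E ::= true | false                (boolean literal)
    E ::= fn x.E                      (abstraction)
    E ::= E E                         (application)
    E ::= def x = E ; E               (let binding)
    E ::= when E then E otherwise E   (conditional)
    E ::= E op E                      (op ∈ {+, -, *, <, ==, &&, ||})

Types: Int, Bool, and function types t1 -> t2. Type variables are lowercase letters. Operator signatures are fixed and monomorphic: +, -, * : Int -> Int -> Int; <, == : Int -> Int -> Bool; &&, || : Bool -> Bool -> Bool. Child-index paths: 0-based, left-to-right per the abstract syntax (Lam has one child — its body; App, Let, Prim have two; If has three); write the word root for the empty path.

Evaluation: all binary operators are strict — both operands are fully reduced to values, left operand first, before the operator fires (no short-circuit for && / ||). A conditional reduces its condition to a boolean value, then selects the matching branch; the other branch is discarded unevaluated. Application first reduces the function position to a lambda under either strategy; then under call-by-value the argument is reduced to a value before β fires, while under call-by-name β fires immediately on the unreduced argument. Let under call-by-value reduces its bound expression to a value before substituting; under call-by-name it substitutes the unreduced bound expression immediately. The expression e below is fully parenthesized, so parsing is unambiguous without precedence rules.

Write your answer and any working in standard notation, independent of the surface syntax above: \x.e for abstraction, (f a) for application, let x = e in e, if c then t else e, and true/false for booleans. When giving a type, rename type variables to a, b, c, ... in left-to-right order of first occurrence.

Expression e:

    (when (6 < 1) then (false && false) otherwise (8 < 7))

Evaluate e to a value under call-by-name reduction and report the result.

Answer: false

Working:
step 0: (if (6 < 1) then (false && false) else (8 < 7))
step 1: [delta@0] (if false then (false && false) else (8 < 7))
step 2: [if@root] (8 < 7)
step 3: [delta@root] false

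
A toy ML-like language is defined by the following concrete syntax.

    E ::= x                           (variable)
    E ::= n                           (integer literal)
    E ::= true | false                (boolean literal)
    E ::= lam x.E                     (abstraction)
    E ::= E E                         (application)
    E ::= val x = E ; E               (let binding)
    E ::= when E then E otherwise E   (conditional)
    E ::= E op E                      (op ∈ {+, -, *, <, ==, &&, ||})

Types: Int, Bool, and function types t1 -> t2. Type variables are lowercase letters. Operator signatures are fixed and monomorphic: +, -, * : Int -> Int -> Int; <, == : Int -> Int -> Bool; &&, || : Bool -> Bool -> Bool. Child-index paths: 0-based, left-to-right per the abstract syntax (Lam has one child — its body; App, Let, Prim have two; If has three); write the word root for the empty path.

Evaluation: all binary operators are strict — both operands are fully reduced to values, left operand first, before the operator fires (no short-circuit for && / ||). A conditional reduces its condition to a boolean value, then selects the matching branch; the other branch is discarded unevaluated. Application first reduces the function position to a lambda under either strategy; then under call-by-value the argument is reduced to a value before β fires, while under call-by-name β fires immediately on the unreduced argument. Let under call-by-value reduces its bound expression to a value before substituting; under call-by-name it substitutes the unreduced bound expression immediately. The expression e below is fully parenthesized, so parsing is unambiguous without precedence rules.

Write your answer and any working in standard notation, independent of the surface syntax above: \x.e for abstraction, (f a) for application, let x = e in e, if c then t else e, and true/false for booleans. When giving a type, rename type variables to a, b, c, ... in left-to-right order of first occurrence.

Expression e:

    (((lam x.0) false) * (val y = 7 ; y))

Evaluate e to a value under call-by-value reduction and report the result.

Answer: 0

Derivation:
step 0: (((\x.0) false) * (let y = 7 in y))
step 1: [beta@0] (0 * (let y = 7 in y))
step 2: [let@1] (0 * 7)
step 3: [delta@root] 0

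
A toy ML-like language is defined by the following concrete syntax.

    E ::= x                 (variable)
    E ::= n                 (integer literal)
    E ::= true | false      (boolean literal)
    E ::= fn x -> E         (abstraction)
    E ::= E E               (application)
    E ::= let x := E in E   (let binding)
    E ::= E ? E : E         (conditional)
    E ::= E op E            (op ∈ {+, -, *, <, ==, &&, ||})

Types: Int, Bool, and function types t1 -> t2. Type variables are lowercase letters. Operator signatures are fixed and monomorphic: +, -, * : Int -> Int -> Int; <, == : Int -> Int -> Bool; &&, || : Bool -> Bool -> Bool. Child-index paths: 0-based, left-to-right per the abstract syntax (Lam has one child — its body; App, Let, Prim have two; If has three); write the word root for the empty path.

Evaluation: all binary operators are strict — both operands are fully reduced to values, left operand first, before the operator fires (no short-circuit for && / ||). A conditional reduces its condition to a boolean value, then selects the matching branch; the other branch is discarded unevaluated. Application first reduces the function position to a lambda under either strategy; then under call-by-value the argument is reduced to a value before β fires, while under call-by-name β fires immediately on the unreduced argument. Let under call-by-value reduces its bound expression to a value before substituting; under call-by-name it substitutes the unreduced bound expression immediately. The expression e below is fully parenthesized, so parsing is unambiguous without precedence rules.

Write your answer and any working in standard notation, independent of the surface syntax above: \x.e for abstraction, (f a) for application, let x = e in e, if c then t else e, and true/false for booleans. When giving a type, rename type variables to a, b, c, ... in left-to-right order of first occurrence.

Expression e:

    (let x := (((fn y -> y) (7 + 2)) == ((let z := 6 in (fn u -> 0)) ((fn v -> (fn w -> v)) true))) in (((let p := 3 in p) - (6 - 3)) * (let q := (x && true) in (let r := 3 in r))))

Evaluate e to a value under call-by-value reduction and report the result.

Answer: 0

Working:
step 0: (let x = (((\y.y) (7 + 2)) == ((let z = 6 in (\u.0)) ((\v.(\w.v)) true))) in (((let p = 3 in p) - (6 - 3)) * (let q = (x && true) in (let r = 3 in r))))
step 1: [delta@0.0.1] (let x = (((\y.y) 9) == ((let z = 6 in (\u.0)) ((\v.(\w.v)) true))) in (((let p = 3 in p) - (6 - 3)) * (let q = (x && true) in (let r = 3 in r))))
step 2: [beta@0.0] (let x = (9 == ((let z = 6 in (\u.0)) ((\v.(\w.v)) true))) in (((let p = 3 in p) - (6 - 3)) * (let q = (x && true) in (let r = 3 in r))))
step 3: [let@0.1.0] (let x = (9 == ((\u.0) ((\v.(\w.v)) true))) in (((let p = 3 in p) - (6 - 3)) * (let q = (x && true) in (let r = 3 in r))))
step 4: [beta@0.1.1] (let x = (9 == ((\u.0) (\w.true))) in (((let p = 3 in p) - (6 - 3)) * (let q = (x && true) in (let r = 3 in r))))
step 5: [beta@0.1] (let x = (9 == 0) in (((let p = 3 in p) - (6 - 3)) * (let q = (x && true) in (let r = 3 in r))))
step 6: [delta@0] (let x = false in (((let p = 3 in p) - (6 - 3)) * (let q = (x && true) in (let r = 3 in r))))
step 7: [let@root] (((let p = 3 in p) - (6 - 3)) * (let q = (false && true) in (let r = 3 in r)))
step 8: [let@0.0] ((3 - (6 - 3)) * (let q = (false && true) in (let r = 3 in r)))
step 9: [delta@0.1] ((3 - 3) * (let q = (false && true) in (let r = 3 in r)))
step 10: [delta@0] (0 * (let q = (false && true) in (let r = 3 in r)))
step 11: [delta@1.0] (0 * (let q = false in (let r = 3 in r)))
step 12: [let@1] (0 * (let r = 3 in r))
step 13: [let@1] (0 * 3)
step 14: [delta@root] 0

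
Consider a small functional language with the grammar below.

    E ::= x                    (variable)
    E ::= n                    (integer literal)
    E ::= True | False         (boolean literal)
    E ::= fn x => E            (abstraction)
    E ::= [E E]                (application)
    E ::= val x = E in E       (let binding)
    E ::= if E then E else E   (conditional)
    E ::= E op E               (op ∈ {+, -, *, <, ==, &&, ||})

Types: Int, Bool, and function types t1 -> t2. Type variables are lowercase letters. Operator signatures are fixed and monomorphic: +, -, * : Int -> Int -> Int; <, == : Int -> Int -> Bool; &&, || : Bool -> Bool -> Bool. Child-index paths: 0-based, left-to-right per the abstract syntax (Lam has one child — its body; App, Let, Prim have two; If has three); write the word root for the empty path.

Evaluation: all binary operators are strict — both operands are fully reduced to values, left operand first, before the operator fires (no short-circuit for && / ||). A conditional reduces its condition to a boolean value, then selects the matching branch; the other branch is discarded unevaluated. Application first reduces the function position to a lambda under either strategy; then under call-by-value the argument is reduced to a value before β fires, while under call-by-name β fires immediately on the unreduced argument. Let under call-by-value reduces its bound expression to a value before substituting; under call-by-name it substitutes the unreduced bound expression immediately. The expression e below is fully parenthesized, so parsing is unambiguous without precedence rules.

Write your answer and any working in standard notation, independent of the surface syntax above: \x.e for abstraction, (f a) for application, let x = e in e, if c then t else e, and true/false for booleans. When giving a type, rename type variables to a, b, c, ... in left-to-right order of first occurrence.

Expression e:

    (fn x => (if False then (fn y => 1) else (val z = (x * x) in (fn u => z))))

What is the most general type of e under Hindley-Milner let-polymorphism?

Answer: Int -> a -> Int

Derivation:
  unify Bool ~ Bool
\y._ : b -> Int
x : a
  unify a ~ Int
x : Int
  unify Int ~ Int
let z : Int
z : Int
\u._ : c -> Int
  unify b -> Int ~ c -> Int
  unify b ~ c
  unify Int ~ Int
\x._ : Int -> c -> Int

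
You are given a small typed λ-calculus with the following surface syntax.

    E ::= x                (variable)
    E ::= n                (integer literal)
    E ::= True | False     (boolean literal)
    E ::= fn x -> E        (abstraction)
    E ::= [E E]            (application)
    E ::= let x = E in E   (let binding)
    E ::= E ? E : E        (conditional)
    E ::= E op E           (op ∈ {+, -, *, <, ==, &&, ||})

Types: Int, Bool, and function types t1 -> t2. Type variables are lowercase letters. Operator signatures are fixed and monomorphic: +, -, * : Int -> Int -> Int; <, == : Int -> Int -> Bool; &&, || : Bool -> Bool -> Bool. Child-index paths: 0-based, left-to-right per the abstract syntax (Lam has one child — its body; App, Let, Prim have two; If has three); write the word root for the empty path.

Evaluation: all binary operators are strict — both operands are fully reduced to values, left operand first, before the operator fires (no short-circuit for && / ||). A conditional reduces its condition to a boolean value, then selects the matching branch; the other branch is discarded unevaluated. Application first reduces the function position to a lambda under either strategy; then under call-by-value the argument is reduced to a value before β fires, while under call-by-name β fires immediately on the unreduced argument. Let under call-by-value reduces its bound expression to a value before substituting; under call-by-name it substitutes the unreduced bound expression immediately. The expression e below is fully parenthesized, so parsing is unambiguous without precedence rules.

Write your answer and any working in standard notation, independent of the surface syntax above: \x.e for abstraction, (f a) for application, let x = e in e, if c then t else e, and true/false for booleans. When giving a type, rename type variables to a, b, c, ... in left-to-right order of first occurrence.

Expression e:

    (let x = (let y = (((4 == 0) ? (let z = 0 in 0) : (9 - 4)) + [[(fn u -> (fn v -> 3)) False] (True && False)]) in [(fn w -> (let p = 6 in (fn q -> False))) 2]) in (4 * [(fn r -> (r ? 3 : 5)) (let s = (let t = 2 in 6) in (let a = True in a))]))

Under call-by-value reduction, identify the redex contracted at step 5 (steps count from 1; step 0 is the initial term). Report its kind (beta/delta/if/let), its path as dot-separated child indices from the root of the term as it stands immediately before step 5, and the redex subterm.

Answer: delta at 0.0.1.1 : (true && false)

Working:
step 0: (let x = (let y = ((if (4 == 0) then (let z = 0 in 0) else (9 - 4)) + (((\u.(\v.3)) false) (true && false))) in ((\w.(let p = 6 in (\q.false))) 2)) in (4 * ((\r.(if r then 3 else 5)) (let s = (let t = 2 in 6) in (let a = true in a)))))
step 1: [delta@0.0.0.0] (let x = (let y = ((if false then (let z = 0 in 0) else (9 - 4)) + (((\u.(\v.3)) false) (true && false))) in ((\w.(let p = 6 in (\q.false))) 2)) in (4 * ((\r.(if r then 3 else 5)) (let s = (let t = 2 in 6) in (let a = true in a)))))
step 2: [if@0.0.0] (let x = (let y = ((9 - 4) + (((\u.(\v.3)) false) (true && false))) in ((\w.(let p = 6 in (\q.false))) 2)) in (4 * ((\r.(if r then 3 else 5)) (let s = (let t = 2 in 6) in (let a = true in a)))))
step 3: [delta@0.0.0] (let x = (let y = (5 + (((\u.(\v.3)) false) (true && false))) in ((\w.(let p = 6 in (\q.false))) 2)) in (4 * ((\r.(if r then 3 else 5)) (let s = (let t = 2 in 6) in (let a = true in a)))))
step 4: [beta@0.0.1.0] (let x = (let y = (5 + ((\v.3) (true && false))) in ((\w.(let p = 6 in (\q.false))) 2)) in (4 * ((\r.(if r then 3 else 5)) (let s = (let t = 2 in 6) in (let a = true in a)))))
step 5: [delta@0.0.1.1] (let x = (let y = (5 + ((\v.3) false)) in ((\w.(let p = 6 in (\q.false))) 2)) in (4 * ((\r.(if r then 3 else 5)) (let s = (let t = 2 in 6) in (let a = true in a)))))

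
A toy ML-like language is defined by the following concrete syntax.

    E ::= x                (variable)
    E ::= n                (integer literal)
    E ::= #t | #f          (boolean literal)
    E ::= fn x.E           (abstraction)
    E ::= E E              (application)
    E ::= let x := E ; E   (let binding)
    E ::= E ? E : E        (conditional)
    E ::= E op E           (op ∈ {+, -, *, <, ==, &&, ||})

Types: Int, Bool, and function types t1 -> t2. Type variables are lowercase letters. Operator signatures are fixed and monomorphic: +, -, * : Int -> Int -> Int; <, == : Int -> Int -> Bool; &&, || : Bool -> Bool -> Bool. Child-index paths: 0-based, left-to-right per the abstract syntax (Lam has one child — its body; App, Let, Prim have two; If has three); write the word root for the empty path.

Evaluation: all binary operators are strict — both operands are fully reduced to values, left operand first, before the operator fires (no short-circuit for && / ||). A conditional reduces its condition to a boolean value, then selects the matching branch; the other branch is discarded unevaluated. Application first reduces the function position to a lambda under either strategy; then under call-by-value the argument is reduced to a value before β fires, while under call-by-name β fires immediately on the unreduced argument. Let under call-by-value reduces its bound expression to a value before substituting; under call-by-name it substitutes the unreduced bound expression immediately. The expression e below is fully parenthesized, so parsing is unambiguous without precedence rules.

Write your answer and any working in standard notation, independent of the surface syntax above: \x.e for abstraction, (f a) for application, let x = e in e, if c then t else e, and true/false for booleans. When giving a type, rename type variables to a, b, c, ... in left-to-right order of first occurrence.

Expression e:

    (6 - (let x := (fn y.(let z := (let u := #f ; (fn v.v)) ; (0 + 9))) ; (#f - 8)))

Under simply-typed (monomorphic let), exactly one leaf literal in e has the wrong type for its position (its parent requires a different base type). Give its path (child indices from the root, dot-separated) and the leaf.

Trace:
  unify Int ~ Int
let u : Bool
v : b
\v._ : b -> b
let z : b -> b
  unify Int ~ Int
  unify Int ~ Int
\y._ : a -> Int
let x : a -> Int
  unify Bool ~ Int
  FAIL: mismatch Bool ~ Int

Answer: 1.1.0 : false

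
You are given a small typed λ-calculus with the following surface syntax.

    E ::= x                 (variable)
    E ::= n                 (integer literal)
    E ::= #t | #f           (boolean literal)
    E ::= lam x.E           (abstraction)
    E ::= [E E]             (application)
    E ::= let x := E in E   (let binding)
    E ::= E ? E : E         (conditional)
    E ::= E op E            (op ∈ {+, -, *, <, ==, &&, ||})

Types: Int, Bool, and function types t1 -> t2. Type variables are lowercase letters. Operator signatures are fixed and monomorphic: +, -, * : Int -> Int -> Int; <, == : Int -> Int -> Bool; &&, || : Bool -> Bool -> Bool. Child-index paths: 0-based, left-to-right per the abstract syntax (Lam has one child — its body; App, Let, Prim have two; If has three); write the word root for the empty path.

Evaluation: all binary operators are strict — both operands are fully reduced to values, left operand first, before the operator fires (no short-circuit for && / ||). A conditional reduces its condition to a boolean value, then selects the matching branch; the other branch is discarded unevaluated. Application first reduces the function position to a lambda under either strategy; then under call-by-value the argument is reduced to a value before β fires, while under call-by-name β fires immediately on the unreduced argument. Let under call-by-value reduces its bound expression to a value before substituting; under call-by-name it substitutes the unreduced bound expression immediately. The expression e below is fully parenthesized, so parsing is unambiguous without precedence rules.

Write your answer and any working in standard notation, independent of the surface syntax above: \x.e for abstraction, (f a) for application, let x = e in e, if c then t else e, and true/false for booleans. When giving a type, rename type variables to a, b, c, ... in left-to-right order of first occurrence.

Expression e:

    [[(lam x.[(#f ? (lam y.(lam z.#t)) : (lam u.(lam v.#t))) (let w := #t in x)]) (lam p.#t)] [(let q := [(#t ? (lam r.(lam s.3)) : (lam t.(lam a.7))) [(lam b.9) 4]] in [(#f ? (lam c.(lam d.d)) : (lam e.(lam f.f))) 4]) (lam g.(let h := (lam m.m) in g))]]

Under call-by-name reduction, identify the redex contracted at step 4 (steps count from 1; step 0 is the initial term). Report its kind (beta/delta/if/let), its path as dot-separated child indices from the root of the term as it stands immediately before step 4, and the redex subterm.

Working:
step 0: (((\x.((if false then (\y.(\z.true)) else (\u.(\v.true))) (let w = true in x))) (\p.true)) ((let q = ((if true then (\r.(\s.3)) else (\t.(\a.7))) ((\b.9) 4)) in ((if false then (\c.(\d.d)) else (\e.(\f.f))) 4)) (\g.(let h = (\m.m) in g))))
step 1: [beta@0] (((if false then (\y.(\z.true)) else (\u.(\v.true))) (let w = true in (\p.true))) ((let q = ((if true then (\r.(\s.3)) else (\t.(\a.7))) ((\b.9) 4)) in ((if false then (\c.(\d.d)) else (\e.(\f.f))) 4)) (\g.(let h = (\m.m) in g))))
step 2: [if@0.0] (((\u.(\v.true)) (let w = true in (\p.true))) ((let q = ((if true then (\r.(\s.3)) else (\t.(\a.7))) ((\b.9) 4)) in ((if false then (\c.(\d.d)) else (\e.(\f.f))) 4)) (\g.(let h = (\m.m) in g))))
step 3: [beta@0] ((\v.true) ((let q = ((if true then (\r.(\s.3)) else (\t.(\a.7))) ((\b.9) 4)) in ((if false then (\c.(\d.d)) else (\e.(\f.f))) 4)) (\g.(let h = (\m.m) in g))))
step 4: [beta@root] true

Answer: beta at root : ((\v.true) ((let q = ((if true then (\r.(\s.3)) else (\t.(\a.7))) ((\b.9) 4)) in ((if false then (\c.(\d.d)) else (\e.(\f.f))) 4)) (\g.(let h = (\m.m) in g))))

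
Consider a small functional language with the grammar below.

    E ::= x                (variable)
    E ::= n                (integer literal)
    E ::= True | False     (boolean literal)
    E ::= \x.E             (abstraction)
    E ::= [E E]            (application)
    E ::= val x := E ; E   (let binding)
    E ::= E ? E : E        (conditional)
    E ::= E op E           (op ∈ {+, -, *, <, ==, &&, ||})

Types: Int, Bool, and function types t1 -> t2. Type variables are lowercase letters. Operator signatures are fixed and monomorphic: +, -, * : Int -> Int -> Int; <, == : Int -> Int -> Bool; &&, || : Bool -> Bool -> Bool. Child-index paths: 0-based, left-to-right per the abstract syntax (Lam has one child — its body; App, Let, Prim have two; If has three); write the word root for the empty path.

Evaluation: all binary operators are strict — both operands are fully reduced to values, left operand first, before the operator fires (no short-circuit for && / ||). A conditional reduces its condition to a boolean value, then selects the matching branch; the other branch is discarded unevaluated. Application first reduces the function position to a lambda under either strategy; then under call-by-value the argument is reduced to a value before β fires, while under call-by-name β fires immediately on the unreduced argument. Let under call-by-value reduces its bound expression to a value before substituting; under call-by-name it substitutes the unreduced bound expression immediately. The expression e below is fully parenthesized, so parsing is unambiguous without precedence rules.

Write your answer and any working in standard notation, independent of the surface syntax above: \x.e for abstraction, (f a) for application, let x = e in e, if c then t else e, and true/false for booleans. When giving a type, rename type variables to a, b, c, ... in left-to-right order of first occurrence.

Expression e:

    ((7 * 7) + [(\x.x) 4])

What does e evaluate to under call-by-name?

Answer: 53

Derivation:
step 0: ((7 * 7) + ((\x.x) 4))
step 1: [delta@0] (49 + ((\x.x) 4))
step 2: [beta@1] (49 + 4)
step 3: [delta@root] 53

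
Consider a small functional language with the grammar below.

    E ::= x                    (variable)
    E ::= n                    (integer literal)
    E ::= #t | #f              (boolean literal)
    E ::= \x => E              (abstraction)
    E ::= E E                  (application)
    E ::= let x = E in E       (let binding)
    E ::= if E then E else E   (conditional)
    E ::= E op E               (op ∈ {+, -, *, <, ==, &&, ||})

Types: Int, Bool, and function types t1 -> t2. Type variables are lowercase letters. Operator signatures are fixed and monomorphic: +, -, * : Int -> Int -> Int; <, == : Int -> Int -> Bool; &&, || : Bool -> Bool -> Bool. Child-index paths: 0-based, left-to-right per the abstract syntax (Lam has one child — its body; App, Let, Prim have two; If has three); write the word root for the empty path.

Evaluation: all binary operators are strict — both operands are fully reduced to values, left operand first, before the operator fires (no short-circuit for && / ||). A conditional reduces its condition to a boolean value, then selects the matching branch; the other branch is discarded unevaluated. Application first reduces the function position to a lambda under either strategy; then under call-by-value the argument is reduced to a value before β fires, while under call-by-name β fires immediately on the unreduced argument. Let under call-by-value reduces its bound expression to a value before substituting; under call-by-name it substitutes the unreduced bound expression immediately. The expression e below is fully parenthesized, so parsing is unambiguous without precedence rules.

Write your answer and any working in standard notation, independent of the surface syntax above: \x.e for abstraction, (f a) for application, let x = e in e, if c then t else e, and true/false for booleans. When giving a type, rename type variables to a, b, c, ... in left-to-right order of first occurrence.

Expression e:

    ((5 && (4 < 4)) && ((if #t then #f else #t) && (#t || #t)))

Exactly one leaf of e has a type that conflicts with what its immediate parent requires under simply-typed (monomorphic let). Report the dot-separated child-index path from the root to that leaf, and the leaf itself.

Working:
  unify Int ~ Bool
  FAIL: mismatch Int ~ Bool

Answer: 0.0 : 5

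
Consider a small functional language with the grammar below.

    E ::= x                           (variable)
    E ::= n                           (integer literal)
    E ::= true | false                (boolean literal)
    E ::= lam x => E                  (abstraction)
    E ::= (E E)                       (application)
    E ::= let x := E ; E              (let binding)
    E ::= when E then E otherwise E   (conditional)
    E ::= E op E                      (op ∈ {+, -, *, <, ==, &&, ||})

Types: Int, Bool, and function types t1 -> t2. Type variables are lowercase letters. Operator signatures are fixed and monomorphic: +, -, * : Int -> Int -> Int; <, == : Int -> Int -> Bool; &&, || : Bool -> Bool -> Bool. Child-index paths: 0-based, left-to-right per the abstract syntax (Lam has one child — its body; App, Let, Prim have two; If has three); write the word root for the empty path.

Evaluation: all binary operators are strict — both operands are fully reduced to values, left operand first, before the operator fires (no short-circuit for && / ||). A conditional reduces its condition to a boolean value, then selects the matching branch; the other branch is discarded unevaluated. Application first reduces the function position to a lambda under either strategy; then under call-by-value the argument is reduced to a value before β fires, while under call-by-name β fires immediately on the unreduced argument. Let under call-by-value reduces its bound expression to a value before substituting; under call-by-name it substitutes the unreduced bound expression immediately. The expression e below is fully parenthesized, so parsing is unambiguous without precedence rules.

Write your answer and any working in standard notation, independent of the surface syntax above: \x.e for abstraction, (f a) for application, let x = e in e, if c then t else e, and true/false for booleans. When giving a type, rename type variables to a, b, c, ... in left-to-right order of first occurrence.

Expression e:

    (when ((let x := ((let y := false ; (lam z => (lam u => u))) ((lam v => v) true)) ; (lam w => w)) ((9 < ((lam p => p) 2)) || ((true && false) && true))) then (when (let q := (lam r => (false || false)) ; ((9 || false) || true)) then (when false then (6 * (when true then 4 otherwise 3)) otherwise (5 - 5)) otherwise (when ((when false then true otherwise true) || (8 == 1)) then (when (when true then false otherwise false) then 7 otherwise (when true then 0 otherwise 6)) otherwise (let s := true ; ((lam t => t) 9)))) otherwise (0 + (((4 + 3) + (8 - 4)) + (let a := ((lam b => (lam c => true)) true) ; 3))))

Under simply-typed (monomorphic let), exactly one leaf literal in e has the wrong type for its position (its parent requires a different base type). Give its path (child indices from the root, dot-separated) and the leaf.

Answer: 1.0.1.0.0 : 9

Trace:
let y : Bool
u : b
\u._ : b -> b
\z._ : a -> b -> b
v : c
\v._ : c -> c
  unify c -> c ~ Bool -> d
  unify c ~ Bool
  unify Bool ~ d
_ _ : Bool
  unify a -> b -> b ~ Bool -> e
  unify a ~ Bool
  unify b -> b ~ e
_ _ : b -> b
let x : b -> b
w : f
\w._ : f -> f
  unify Int ~ Int
p : g
\p._ : g -> g
  unify g -> g ~ Int -> h
  unify g ~ Int
  unify Int ~ h
_ _ : Int
  unify Int ~ Int
  unify Bool ~ Bool
  unify Bool ~ Bool
  unify Bool ~ Bool
  unify Bool ~ Bool
  unify Bool ~ Bool
  unify Bool ~ Bool
  unify f -> f ~ Bool -> i
  unify f ~ Bool
  unify Bool ~ i
_ _ : Bool
  unify Bool ~ Bool
  unify Bool ~ Bool
  unify Bool ~ Bool
\r._ : j -> Bool
let q : j -> Bool
  unify Int ~ Bool
  FAIL: mismatch Int ~ Bool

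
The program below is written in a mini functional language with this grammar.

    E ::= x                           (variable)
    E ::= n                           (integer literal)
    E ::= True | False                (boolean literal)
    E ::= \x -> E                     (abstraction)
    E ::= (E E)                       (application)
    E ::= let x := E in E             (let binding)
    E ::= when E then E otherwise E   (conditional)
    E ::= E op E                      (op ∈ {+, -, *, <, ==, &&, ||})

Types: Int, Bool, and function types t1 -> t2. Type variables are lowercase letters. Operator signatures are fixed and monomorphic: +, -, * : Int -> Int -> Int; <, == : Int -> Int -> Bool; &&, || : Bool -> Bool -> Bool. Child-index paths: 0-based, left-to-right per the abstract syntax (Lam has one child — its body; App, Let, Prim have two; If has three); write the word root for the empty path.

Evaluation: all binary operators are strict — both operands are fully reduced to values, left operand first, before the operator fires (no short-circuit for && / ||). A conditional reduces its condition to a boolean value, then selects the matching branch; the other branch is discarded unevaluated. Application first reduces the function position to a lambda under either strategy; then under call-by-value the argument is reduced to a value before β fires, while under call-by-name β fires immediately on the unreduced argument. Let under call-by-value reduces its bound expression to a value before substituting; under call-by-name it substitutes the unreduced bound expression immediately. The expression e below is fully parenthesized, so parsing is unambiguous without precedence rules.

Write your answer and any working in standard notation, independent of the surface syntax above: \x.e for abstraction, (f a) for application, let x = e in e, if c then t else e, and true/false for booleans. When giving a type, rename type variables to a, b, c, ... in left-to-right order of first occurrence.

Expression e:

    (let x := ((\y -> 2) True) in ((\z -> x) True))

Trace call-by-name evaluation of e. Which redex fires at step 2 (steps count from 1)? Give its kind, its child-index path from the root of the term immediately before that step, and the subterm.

Answer: beta at root : ((\z.((\y.2) true)) true)

Working:
step 0: (let x = ((\y.2) true) in ((\z.x) true))
step 1: [let@root] ((\z.((\y.2) true)) true)
step 2: [beta@root] ((\y.2) true)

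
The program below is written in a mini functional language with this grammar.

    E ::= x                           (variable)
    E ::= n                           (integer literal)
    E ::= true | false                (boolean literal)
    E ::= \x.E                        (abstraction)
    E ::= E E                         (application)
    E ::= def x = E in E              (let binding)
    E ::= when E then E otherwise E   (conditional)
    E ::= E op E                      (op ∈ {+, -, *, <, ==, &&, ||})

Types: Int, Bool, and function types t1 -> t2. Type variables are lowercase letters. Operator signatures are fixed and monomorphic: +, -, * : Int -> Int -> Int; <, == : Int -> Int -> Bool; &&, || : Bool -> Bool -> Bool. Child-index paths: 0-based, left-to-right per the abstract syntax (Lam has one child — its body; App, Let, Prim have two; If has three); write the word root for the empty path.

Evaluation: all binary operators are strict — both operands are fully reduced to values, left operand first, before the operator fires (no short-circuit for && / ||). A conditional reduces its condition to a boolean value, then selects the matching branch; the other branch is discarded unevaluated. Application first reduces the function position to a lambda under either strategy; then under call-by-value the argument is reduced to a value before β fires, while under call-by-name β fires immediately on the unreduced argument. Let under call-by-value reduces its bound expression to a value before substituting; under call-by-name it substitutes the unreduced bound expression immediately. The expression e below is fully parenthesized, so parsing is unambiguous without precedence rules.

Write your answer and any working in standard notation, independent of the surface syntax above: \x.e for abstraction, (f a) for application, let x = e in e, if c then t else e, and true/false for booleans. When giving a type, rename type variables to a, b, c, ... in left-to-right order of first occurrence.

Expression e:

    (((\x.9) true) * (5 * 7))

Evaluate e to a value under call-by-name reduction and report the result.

Trace:
step 0: (((\x.9) true) * (5 * 7))
step 1: [beta@0] (9 * (5 * 7))
step 2: [delta@1] (9 * 35)
step 3: [delta@root] 315

Answer: 315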